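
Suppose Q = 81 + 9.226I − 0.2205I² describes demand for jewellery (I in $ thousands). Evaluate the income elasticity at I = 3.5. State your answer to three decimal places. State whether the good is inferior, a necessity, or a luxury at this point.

0.243 (necessity)

At I = 3.5: Q = 110.5899.
dQ/dI = 9.226 − 0.441I = 7.68250.
η = (dQ/dI)·(I/Q) = 7.68250 × (3.5/110.5899) = 0.243.
0 < η < 1 ⇒ necessity.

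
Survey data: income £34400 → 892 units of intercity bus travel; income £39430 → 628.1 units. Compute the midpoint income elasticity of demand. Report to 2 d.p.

-2.55

ΔQ = 628.1 − 892 = -263.9; midpoint Q̄ = (892 + 628.1)/2 = 760.05.
ΔI = 39430 − 34400 = 5030; midpoint Ī = (34400 + 39430)/2 = 36915.
η = (ΔQ/Q̄) ÷ (ΔI/Ī) = (-263.9/760.05) ÷ (5030/36915) = -2.55.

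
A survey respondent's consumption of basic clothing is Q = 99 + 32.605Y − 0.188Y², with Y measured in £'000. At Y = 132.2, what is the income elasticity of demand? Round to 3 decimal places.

-2.012

At Y = 132.2: Q = 1123.7351.
dQ/dY = 32.605 − 0.376Y = -17.10220.
η = (dQ/dY)·(Y/Q) = -17.10220 × (132.2/1123.7351) = -2.012.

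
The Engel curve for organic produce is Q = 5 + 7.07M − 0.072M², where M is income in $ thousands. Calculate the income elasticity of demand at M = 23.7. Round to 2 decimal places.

0.66

At M = 23.7: Q = 132.1173.
dQ/dM = 7.07 − 0.144M = 3.65720.
η = (dQ/dM)·(M/Q) = 3.65720 × (23.7/132.1173) = 0.66.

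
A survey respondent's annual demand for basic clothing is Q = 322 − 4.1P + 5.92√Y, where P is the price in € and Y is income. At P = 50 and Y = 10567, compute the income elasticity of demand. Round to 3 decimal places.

0.419

At P = 50, Y = 10567: Q = 725.552.
Holding P constant, ∂Q/∂Y = 5.92/(2√Y) = 0.0287949.
η_Y = (∂Q/∂Y)·(Y/Q) = 0.0287949 × (10567/725.552) = 0.419.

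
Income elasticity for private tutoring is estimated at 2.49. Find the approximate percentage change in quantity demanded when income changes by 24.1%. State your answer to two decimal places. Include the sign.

60.01%

%ΔQ ≈ η × %ΔI = 2.49 × 24.1% = 60.01%.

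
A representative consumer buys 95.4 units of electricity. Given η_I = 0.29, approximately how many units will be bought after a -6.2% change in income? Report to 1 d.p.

93.7

%ΔQ ≈ η × %ΔI = 0.29 × (-6.2%) = -1.798%.
New Q ≈ 95.4 × (1 − 0.01798) = 93.7.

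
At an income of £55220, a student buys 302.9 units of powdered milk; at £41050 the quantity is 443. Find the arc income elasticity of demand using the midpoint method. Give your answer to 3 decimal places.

-1.276

ΔQ = 443 − 302.9 = 140.1; midpoint Q̄ = (302.9 + 443)/2 = 372.95.
ΔI = 41050 − 55220 = -14170; midpoint Ī = (55220 + 41050)/2 = 48135.
η = (ΔQ/Q̄) ÷ (ΔI/Ī) = (140.1/372.95) ÷ (-14170/48135) = -1.276.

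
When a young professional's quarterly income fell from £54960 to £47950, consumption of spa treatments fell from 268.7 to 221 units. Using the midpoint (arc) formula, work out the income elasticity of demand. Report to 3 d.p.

1.430

ΔQ = 221 − 268.7 = -47.7; midpoint Q̄ = (268.7 + 221)/2 = 244.85.
ΔI = 47950 − 54960 = -7010; midpoint Ī = (54960 + 47950)/2 = 51455.
η = (ΔQ/Q̄) ÷ (ΔI/Ī) = (-47.7/244.85) ÷ (-7010/51455) = 1.430.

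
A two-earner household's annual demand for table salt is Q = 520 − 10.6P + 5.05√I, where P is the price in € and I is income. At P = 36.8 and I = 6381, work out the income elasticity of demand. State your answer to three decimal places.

At P = 36.8, I = 6381: Q = 533.320.
Holding P constant, ∂Q/∂I = 5.05/(2√I) = 0.0316095.
η_I = (∂Q/∂I)·(I/Q) = 0.0316095 × (6381/533.320) = 0.378.

0.378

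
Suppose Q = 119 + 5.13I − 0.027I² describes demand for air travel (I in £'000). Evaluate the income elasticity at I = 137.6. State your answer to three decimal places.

-1.009

At I = 137.6: Q = 313.6765.
dQ/dI = 5.13 − 0.054I = -2.30040.
η = (dQ/dI)·(I/Q) = -2.30040 × (137.6/313.6765) = -1.009.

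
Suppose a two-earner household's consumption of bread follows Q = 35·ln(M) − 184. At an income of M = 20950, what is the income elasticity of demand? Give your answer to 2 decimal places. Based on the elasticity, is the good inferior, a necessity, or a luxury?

At M = 20950: Q = 164.246.
dQ/dM = 35/M = 0.00167064 at this income.
η = (dQ/dM)·(M/Q) = 0.00167064 × (20950/164.246) = 0.21.
Since 0 < η < 1, the good is a necessity.

0.21 (necessity)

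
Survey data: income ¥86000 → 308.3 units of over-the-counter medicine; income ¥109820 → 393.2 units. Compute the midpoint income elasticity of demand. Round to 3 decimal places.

ΔQ = 393.2 − 308.3 = 84.9; midpoint Q̄ = (308.3 + 393.2)/2 = 350.75.
ΔI = 109820 − 86000 = 23820; midpoint Ī = (86000 + 109820)/2 = 97910.
η = (ΔQ/Q̄) ÷ (ΔI/Ī) = (84.9/350.75) ÷ (23820/97910) = 0.995.

0.995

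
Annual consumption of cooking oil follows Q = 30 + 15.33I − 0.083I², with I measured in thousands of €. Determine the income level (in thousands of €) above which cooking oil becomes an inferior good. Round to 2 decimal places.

92.35

dQ/dI = 15.33 − 0.166I.
The good is inferior where dQ/dI < 0. Setting dQ/dI = 0 gives I = 15.33 / 0.166 = 92.35.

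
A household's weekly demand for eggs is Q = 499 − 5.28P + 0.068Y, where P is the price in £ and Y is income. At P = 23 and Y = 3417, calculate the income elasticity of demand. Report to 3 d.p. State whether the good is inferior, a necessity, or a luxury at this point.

At P = 23, Y = 3417: Q = 609.916.
Holding P constant, ∂Q/∂Y = 0.068.
η_Y = (∂Q/∂Y)·(Y/Q) = 0.068 × (3417/609.916) = 0.381.
Since 0 < η < 1, this is a necessity.

0.381 (necessity)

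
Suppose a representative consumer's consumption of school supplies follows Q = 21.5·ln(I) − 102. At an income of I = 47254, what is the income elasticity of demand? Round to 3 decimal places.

At I = 47254: Q = 129.411.
dQ/dI = 21.5/I = 0.000454988 at this income.
η = (dQ/dI)·(I/Q) = 0.000454988 × (47254/129.411) = 0.166.

0.166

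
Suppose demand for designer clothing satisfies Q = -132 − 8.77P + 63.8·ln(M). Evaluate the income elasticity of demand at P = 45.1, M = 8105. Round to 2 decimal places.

At P = 45.1, M = 8105: Q = 46.688.
Holding P constant, ∂Q/∂M = 63.8/M = 0.00787168.
η_M = (∂Q/∂M)·(M/Q) = 0.00787168 × (8105/46.688) = 1.37.

1.37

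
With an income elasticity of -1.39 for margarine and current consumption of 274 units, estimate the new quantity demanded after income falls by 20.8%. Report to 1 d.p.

%ΔQ ≈ η × %ΔI = -1.39 × (-20.8%) = 28.912%.
New Q ≈ 274 × (1 + 0.28912) = 353.2.

353.2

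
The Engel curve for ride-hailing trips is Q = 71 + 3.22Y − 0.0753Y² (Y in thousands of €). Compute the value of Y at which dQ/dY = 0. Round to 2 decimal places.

dQ/dY = 3.22 − 0.1506Y.
The good is inferior where dQ/dY < 0. Setting dQ/dY = 0 gives Y = 3.22 / 0.1506 = 21.38.

21.38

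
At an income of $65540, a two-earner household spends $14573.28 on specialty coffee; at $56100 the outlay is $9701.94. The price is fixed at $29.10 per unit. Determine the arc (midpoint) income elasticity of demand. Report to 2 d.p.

2.59

With a constant price, Q₁ = 14573.28/29.10 = 500.800 and Q₂ = 9701.94/29.10 = 333.400 (equivalently, work directly with expenditure since P cancels).
Midpoint %ΔQ = (9701.94 − 14573.28)/12137.61 = -0.40134; midpoint %ΔI = (56100 − 65540)/60820 = -0.15521.
η = -0.40134 / -0.15521 = 2.59.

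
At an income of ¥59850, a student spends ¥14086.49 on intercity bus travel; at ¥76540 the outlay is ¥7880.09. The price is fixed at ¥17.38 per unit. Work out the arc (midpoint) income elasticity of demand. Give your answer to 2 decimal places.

-2.31

With a constant price, Q₁ = 14086.49/17.38 = 810.500 and Q₂ = 7880.09/17.38 = 453.400 (equivalently, work directly with expenditure since P cancels).
Midpoint %ΔQ = (7880.09 − 14086.49)/10983.29 = -0.56508; midpoint %ΔI = (76540 − 59850)/68195 = 0.24474.
η = -0.56508 / 0.24474 = -2.31.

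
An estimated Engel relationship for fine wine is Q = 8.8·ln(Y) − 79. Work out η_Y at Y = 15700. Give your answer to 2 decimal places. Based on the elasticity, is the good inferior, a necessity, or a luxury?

At Y = 15700: Q = 6.020.
dQ/dY = 8.8/Y = 0.00056051 at this income.
η = (dQ/dY)·(Y/Q) = 0.00056051 × (15700/6.020) = 1.46.
Since η > 1, the good is a luxury.

1.46 (luxury)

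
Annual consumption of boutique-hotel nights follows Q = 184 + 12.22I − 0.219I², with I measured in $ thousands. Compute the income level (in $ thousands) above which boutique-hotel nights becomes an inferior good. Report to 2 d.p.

27.90

dQ/dI = 12.22 − 0.438I.
The good is inferior where dQ/dI < 0. Setting dQ/dI = 0 gives I = 12.22 / 0.438 = 27.90.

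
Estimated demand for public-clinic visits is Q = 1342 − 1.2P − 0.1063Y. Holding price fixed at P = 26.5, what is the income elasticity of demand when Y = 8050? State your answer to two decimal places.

-1.88

At P = 26.5, Y = 8050: Q = 454.485.
Holding P constant, ∂Q/∂Y = −0.1063.
η_Y = (∂Q/∂Y)·(Y/Q) = -0.1063 × (8050/454.485) = -1.88.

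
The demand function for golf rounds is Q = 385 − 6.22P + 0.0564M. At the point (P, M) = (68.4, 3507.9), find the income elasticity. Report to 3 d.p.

1.257

At P = 68.4, M = 3507.9: Q = 157.398.
Holding P constant, ∂Q/∂M = 0.0564.
η_M = (∂Q/∂M)·(M/Q) = 0.0564 × (3507.9/157.398) = 1.257.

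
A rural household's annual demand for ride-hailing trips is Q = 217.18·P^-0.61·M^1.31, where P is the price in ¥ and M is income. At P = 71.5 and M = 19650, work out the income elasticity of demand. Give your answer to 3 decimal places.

1.310

For a multiplicative demand Q = A·P^α·M^β, the income elasticity is β everywhere.
Here β = 1.31, so η = 1.310.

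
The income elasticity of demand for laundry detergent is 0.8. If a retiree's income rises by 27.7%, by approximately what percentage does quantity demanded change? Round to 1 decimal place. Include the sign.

%ΔQ ≈ η × %ΔI = 0.8 × 27.7% = 22.2%.

22.2%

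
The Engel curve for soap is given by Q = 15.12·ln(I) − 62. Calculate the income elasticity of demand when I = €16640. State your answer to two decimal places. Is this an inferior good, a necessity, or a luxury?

At I = 16640: Q = 84.960.
dQ/dI = 15.12/I = 0.000908654 at this income.
η = (dQ/dI)·(I/Q) = 0.000908654 × (16640/84.960) = 0.18.
Since 0 < η < 1, the good is a necessity.

0.18 (necessity)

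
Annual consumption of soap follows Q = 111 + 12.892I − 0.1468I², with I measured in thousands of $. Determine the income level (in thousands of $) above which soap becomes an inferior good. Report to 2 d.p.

dQ/dI = 12.892 − 0.2936I.
The good is inferior where dQ/dI < 0. Setting dQ/dI = 0 gives I = 12.892 / 0.2936 = 43.91.

43.91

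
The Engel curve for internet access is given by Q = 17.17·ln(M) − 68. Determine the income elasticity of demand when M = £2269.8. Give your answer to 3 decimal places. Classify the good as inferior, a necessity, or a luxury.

At M = 2269.8: Q = 64.680.
dQ/dM = 17.17/M = 0.00756454 at this income.
η = (dQ/dM)·(M/Q) = 0.00756454 × (2269.8/64.680) = 0.265.
Since 0 < η < 1, the good is a necessity.

0.265 (necessity)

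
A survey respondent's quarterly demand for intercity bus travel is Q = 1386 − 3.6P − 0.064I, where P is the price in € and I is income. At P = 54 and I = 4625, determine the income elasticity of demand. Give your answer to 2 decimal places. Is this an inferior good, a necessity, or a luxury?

-0.33 (inferior good)

At P = 54, I = 4625: Q = 895.600.
Holding P constant, ∂Q/∂I = −0.064.
η_I = (∂Q/∂I)·(I/Q) = -0.064 × (4625/895.600) = -0.33.
Since η < 0, this is an inferior good.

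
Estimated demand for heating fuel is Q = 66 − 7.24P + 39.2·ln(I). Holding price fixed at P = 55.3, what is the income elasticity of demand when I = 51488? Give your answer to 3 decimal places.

At P = 55.3, I = 51488: Q = 90.913.
Holding P constant, ∂Q/∂I = 39.2/I = 0.000761342.
η_I = (∂Q/∂I)·(I/Q) = 0.000761342 × (51488/90.913) = 0.431.

0.431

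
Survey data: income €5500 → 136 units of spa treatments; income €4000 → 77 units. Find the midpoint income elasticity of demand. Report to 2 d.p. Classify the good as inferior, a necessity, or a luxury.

1.75 (luxury)

ΔQ = 77 − 136 = -59; midpoint Q̄ = (136 + 77)/2 = 106.5.
ΔI = 4000 − 5500 = -1500; midpoint Ī = (5500 + 4000)/2 = 4750.
η = (ΔQ/Q̄) ÷ (ΔI/Ī) = (-59/106.5) ÷ (-1500/4750) = 1.75.
η > 1 ⇒ luxury.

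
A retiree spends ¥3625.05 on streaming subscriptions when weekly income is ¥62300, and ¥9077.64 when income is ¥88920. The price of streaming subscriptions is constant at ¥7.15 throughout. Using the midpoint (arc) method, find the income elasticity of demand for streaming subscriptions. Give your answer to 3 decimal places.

With a constant price, Q₁ = 3625.05/7.15 = 507.000 and Q₂ = 9077.64/7.15 = 1269.600 (equivalently, work directly with expenditure since P cancels).
Midpoint %ΔQ = (9077.64 − 3625.05)/6351.34 = 0.85849; midpoint %ΔI = (88920 − 62300)/75610 = 0.35207.
η = 0.85849 / 0.35207 = 2.438.

2.438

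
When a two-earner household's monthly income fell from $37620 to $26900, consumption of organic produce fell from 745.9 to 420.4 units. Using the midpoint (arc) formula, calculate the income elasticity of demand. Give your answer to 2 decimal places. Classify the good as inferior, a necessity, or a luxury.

ΔQ = 420.4 − 745.9 = -325.5; midpoint Q̄ = (745.9 + 420.4)/2 = 583.15.
ΔI = 26900 − 37620 = -10720; midpoint Ī = (37620 + 26900)/2 = 32260.
η = (ΔQ/Q̄) ÷ (ΔI/Ī) = (-325.5/583.15) ÷ (-10720/32260) = 1.68.
η > 1 ⇒ luxury.

1.68 (luxury)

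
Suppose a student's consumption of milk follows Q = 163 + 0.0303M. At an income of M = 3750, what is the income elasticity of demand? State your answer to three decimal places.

At M = 3750: Q = 276.625.
dQ/dM = 0.0303.
η = (dQ/dM)·(M/Q) = 0.0303 × (3750/276.625) = 0.411.

0.411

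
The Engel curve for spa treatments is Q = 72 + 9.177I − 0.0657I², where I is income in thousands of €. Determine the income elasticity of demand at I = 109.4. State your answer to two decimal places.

At I = 109.4: Q = 289.6425.
dQ/dI = 9.177 − 0.1314I = -5.19816.
η = (dQ/dI)·(I/Q) = -5.19816 × (109.4/289.6425) = -1.96.

-1.96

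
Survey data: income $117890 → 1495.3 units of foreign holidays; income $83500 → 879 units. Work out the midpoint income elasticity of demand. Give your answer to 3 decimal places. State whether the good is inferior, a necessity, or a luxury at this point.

1.520 (luxury)

ΔQ = 879 − 1495.3 = -616.3; midpoint Q̄ = (1495.3 + 879)/2 = 1187.15.
ΔI = 83500 − 117890 = -34390; midpoint Ī = (117890 + 83500)/2 = 100695.
η = (ΔQ/Q̄) ÷ (ΔI/Ī) = (-616.3/1187.15) ÷ (-34390/100695) = 1.520.
η > 1 ⇒ luxury.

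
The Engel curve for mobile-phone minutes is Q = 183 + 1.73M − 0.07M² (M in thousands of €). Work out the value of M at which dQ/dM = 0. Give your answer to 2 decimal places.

12.36

dQ/dM = 1.73 − 0.14M.
The good is inferior where dQ/dM < 0. Setting dQ/dM = 0 gives M = 1.73 / 0.14 = 12.36.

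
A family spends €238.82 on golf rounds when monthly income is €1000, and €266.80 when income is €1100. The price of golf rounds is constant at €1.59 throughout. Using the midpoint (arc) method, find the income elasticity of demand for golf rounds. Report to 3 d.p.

1.162

With a constant price, Q₁ = 238.82/1.59 = 150.201 and Q₂ = 266.80/1.59 = 167.799 (equivalently, work directly with expenditure since P cancels).
Midpoint %ΔQ = (266.80 − 238.82)/252.81 = 0.11068; midpoint %ΔI = (1100 − 1000)/1050 = 0.09524.
η = 0.11068 / 0.09524 = 1.162.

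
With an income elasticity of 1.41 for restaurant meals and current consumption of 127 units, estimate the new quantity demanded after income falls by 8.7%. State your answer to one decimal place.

111.4

%ΔQ ≈ η × %ΔI = 1.41 × (-8.7%) = -12.267%.
New Q ≈ 127 × (1 − 0.12267) = 111.4.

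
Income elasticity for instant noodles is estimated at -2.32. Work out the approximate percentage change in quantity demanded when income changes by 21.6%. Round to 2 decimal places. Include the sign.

%ΔQ ≈ η × %ΔI = -2.32 × 21.6% = -50.11%.

-50.11%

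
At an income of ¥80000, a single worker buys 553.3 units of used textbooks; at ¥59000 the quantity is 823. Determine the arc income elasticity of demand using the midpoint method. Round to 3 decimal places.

ΔQ = 823 − 553.3 = 269.7; midpoint Q̄ = (553.3 + 823)/2 = 688.15.
ΔI = 59000 − 80000 = -21000; midpoint Ī = (80000 + 59000)/2 = 69500.
η = (ΔQ/Q̄) ÷ (ΔI/Ī) = (269.7/688.15) ÷ (-21000/69500) = -1.297.

-1.297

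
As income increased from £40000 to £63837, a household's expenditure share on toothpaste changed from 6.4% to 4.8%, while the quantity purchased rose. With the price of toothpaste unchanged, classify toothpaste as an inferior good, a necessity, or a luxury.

necessity

Quantity rises but the budget share falls as income rises, so 0 < η < 1.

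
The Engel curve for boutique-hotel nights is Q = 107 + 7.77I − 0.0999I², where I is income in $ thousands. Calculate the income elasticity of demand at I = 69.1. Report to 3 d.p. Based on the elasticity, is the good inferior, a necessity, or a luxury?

-2.499 (inferior good)

At I = 69.1: Q = 166.9035.
dQ/dI = 7.77 − 0.1998I = -6.03618.
η = (dQ/dI)·(I/Q) = -6.03618 × (69.1/166.9035) = -2.499.
η < 0 ⇒ inferior good.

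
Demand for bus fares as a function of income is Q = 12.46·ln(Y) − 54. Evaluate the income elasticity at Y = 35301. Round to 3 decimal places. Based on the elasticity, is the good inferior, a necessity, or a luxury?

At Y = 35301: Q = 76.477.
dQ/dY = 12.46/Y = 0.000352965 at this income.
η = (dQ/dY)·(Y/Q) = 0.000352965 × (35301/76.477) = 0.163.
Since 0 < η < 1, the good is a necessity.

0.163 (necessity)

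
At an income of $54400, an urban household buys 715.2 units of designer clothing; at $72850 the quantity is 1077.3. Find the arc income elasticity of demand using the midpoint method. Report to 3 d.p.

1.393

ΔQ = 1077.3 − 715.2 = 362.1; midpoint Q̄ = (715.2 + 1077.3)/2 = 896.25.
ΔI = 72850 − 54400 = 18450; midpoint Ī = (54400 + 72850)/2 = 63625.
η = (ΔQ/Q̄) ÷ (ΔI/Ī) = (362.1/896.25) ÷ (18450/63625) = 1.393.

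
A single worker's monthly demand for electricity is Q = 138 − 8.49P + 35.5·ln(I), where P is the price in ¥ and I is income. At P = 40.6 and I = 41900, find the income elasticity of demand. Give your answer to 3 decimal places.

0.207

At P = 40.6, I = 41900: Q = 171.134.
Holding P constant, ∂Q/∂I = 35.5/I = 0.000847255.
η_I = (∂Q/∂I)·(I/Q) = 0.000847255 × (41900/171.134) = 0.207.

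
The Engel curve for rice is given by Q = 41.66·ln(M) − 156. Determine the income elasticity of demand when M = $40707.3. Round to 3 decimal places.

0.146

At M = 40707.3: Q = 286.186.
dQ/dM = 41.66/M = 0.0010234 at this income.
η = (dQ/dM)·(M/Q) = 0.0010234 × (40707.3/286.186) = 0.146.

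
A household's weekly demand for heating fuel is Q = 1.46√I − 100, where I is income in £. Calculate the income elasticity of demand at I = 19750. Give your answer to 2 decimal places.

At I = 19750: Q = 105.181.
dQ/dI = 1.46/(2√I) = 0.00519445 at this income.
η = (dQ/dI)·(I/Q) = 0.00519445 × (19750/105.181) = 0.98.

0.98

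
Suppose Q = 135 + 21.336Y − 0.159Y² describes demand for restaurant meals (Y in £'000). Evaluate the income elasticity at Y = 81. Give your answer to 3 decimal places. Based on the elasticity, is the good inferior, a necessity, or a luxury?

-0.437 (inferior good)

At Y = 81: Q = 820.0170.
dQ/dY = 21.336 − 0.318Y = -4.42200.
η = (dQ/dY)·(Y/Q) = -4.42200 × (81/820.0170) = -0.437.
η < 0 ⇒ inferior good.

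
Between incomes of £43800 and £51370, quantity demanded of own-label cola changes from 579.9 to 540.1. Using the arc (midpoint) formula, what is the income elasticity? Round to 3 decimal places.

-0.447

ΔQ = 540.1 − 579.9 = -39.8; midpoint Q̄ = (579.9 + 540.1)/2 = 560.
ΔI = 51370 − 43800 = 7570; midpoint Ī = (43800 + 51370)/2 = 47585.
η = (ΔQ/Q̄) ÷ (ΔI/Ī) = (-39.8/560) ÷ (7570/47585) = -0.447.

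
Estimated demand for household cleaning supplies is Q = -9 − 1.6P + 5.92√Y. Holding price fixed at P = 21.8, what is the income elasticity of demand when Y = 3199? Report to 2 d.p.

0.58

At P = 21.8, Y = 3199: Q = 290.953.
Holding P constant, ∂Q/∂Y = 5.92/(2√Y) = 0.0523341.
η_Y = (∂Q/∂Y)·(Y/Q) = 0.0523341 × (3199/290.953) = 0.58.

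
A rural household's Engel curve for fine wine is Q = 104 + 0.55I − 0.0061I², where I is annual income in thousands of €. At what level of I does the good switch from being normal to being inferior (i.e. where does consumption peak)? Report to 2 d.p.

dQ/dI = 0.55 − 0.0122I.
The good is inferior where dQ/dI < 0. Setting dQ/dI = 0 gives I = 0.55 / 0.0122 = 45.08.

45.08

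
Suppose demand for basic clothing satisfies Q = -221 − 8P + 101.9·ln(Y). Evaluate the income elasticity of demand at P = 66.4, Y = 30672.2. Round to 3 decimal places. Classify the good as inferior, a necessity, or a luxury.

At P = 66.4, Y = 30672.2: Q = 300.540.
Holding P constant, ∂Q/∂Y = 101.9/Y = 0.00332223.
η_Y = (∂Q/∂Y)·(Y/Q) = 0.00332223 × (30672.2/300.540) = 0.339.
Since 0 < η < 1, this is a necessity.

0.339 (necessity)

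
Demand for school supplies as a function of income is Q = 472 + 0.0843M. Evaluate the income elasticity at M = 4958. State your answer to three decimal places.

0.470

At M = 4958: Q = 889.959.
dQ/dM = 0.0843.
η = (dQ/dM)·(M/Q) = 0.0843 × (4958/889.959) = 0.470.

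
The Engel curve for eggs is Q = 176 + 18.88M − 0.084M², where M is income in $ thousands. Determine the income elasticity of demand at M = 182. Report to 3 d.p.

At M = 182: Q = 829.7440.
dQ/dM = 18.88 − 0.168M = -11.69600.
η = (dQ/dM)·(M/Q) = -11.69600 × (182/829.7440) = -2.565.

-2.565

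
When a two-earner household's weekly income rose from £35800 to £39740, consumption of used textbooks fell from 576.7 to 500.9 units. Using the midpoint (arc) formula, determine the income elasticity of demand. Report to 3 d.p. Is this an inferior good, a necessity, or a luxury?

ΔQ = 500.9 − 576.7 = -75.8; midpoint Q̄ = (576.7 + 500.9)/2 = 538.8.
ΔI = 39740 − 35800 = 3940; midpoint Ī = (35800 + 39740)/2 = 37770.
η = (ΔQ/Q̄) ÷ (ΔI/Ī) = (-75.8/538.8) ÷ (3940/37770) = -1.349.
η < 0 ⇒ inferior good.

-1.349 (inferior good)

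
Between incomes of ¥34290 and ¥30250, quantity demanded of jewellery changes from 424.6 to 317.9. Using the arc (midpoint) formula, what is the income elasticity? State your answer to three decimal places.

ΔQ = 317.9 − 424.6 = -106.7; midpoint Q̄ = (424.6 + 317.9)/2 = 371.25.
ΔI = 30250 − 34290 = -4040; midpoint Ī = (34290 + 30250)/2 = 32270.
η = (ΔQ/Q̄) ÷ (ΔI/Ī) = (-106.7/371.25) ÷ (-4040/32270) = 2.296.

2.296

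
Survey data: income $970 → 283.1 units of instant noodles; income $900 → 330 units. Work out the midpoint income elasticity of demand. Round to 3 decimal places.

-2.044

ΔQ = 330 − 283.1 = 46.9; midpoint Q̄ = (283.1 + 330)/2 = 306.55.
ΔI = 900 − 970 = -70; midpoint Ī = (970 + 900)/2 = 935.
η = (ΔQ/Q̄) ÷ (ΔI/Ī) = (46.9/306.55) ÷ (-70/935) = -2.044.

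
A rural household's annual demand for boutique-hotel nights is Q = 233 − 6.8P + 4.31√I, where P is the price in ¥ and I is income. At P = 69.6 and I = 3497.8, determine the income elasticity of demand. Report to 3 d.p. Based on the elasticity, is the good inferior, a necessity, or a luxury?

8.716 (luxury)

At P = 69.6, I = 3497.8: Q = 14.623.
Holding P constant, ∂Q/∂I = 4.31/(2√I) = 0.0364376.
η_I = (∂Q/∂I)·(I/Q) = 0.0364376 × (3497.8/14.623) = 8.716.
Since η > 1, this is a luxury.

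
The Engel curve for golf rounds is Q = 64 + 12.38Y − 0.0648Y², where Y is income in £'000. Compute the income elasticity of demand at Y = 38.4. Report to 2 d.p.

At Y = 38.4: Q = 443.8405.
dQ/dY = 12.38 − 0.1296Y = 7.40336.
η = (dQ/dY)·(Y/Q) = 7.40336 × (38.4/443.8405) = 0.64.

0.64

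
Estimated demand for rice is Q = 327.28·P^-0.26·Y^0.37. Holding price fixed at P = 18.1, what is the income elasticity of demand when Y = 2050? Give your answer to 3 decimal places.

0.370

For a multiplicative demand Q = A·P^α·Y^β, the income elasticity is β everywhere.
Here β = 0.37, so η = 0.370.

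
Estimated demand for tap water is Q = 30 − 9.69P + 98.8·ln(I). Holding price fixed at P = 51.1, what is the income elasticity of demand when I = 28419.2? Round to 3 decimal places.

At P = 51.1, I = 28419.2: Q = 548.017.
Holding P constant, ∂Q/∂I = 98.8/I = 0.00347652.
η_I = (∂Q/∂I)·(I/Q) = 0.00347652 × (28419.2/548.017) = 0.180.

0.180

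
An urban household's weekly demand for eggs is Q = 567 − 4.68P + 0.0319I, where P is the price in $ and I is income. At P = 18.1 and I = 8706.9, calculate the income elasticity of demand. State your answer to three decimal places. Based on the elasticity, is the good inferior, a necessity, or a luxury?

At P = 18.1, I = 8706.9: Q = 760.042.
Holding P constant, ∂Q/∂I = 0.0319.
η_I = (∂Q/∂I)·(I/Q) = 0.0319 × (8706.9/760.042) = 0.365.
Since 0 < η < 1, this is a necessity.

0.365 (necessity)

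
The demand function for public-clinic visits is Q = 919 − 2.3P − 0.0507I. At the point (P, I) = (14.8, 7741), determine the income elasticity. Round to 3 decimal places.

-0.797

At P = 14.8, I = 7741: Q = 492.491.
Holding P constant, ∂Q/∂I = −0.0507.
η_I = (∂Q/∂I)·(I/Q) = -0.0507 × (7741/492.491) = -0.797.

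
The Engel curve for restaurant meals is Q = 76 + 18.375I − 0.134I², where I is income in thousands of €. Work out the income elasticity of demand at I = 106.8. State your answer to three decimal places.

-2.146

At I = 106.8: Q = 510.0138.
dQ/dI = 18.375 − 0.268I = -10.24740.
η = (dQ/dI)·(I/Q) = -10.24740 × (106.8/510.0138) = -2.146.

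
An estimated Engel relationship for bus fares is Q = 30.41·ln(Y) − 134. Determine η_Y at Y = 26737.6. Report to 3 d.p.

At Y = 26737.6: Q = 175.994.
dQ/dY = 30.41/Y = 0.00113735 at this income.
η = (dQ/dY)·(Y/Q) = 0.00113735 × (26737.6/175.994) = 0.173.

0.173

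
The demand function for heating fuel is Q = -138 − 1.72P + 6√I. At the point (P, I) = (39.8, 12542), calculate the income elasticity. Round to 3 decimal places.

0.722

At P = 39.8, I = 12542: Q = 465.490.
Holding P constant, ∂Q/∂I = 6/(2√I) = 0.0267878.
η_I = (∂Q/∂I)·(I/Q) = 0.0267878 × (12542/465.490) = 0.722.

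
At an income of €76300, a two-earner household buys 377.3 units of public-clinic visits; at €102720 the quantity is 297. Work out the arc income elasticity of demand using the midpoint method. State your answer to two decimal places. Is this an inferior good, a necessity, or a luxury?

-0.81 (inferior good)

ΔQ = 297 − 377.3 = -80.3; midpoint Q̄ = (377.3 + 297)/2 = 337.15.
ΔI = 102720 − 76300 = 26420; midpoint Ī = (76300 + 102720)/2 = 89510.
η = (ΔQ/Q̄) ÷ (ΔI/Ī) = (-80.3/337.15) ÷ (26420/89510) = -0.81.
η < 0 ⇒ inferior good.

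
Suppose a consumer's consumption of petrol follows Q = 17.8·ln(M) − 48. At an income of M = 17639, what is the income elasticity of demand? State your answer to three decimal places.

0.141

At M = 17639: Q = 126.046.
dQ/dM = 17.8/M = 0.00100913 at this income.
η = (dQ/dM)·(M/Q) = 0.00100913 × (17639/126.046) = 0.141.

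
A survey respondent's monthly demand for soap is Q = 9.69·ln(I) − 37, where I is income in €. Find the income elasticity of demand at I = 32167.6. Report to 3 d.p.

0.152

At I = 32167.6: Q = 63.570.
dQ/dI = 9.69/I = 0.000301235 at this income.
η = (dQ/dI)·(I/Q) = 0.000301235 × (32167.6/63.570) = 0.152.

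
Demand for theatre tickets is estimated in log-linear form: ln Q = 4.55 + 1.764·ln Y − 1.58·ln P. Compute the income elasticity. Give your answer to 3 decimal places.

In a log-linear demand, the coefficient on ln Y is the income elasticity.
So η = 1.764.

1.764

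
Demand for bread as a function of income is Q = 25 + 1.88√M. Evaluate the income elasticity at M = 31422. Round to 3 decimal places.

At M = 31422: Q = 358.254.
dQ/dM = 1.88/(2√M) = 0.00530287 at this income.
η = (dQ/dM)·(M/Q) = 0.00530287 × (31422/358.254) = 0.465.

0.465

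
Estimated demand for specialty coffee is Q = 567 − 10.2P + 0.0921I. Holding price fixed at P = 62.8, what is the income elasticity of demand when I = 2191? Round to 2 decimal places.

At P = 62.8, I = 2191: Q = 128.231.
Holding P constant, ∂Q/∂I = 0.0921.
η_I = (∂Q/∂I)·(I/Q) = 0.0921 × (2191/128.231) = 1.57.

1.57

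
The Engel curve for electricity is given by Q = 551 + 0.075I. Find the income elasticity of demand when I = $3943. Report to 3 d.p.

At I = 3943: Q = 846.725.
dQ/dI = 0.075.
η = (dQ/dI)·(I/Q) = 0.075 × (3943/846.725) = 0.349.

0.349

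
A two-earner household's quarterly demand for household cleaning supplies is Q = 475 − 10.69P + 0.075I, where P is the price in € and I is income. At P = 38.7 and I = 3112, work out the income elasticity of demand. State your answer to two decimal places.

At P = 38.7, I = 3112: Q = 294.697.
Holding P constant, ∂Q/∂I = 0.075.
η_I = (∂Q/∂I)·(I/Q) = 0.075 × (3112/294.697) = 0.79.

0.79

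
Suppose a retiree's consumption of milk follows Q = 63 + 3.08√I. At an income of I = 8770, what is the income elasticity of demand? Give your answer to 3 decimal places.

0.410

At I = 8770: Q = 351.437.
dQ/dI = 3.08/(2√I) = 0.0164445 at this income.
η = (dQ/dI)·(I/Q) = 0.0164445 × (8770/351.437) = 0.410.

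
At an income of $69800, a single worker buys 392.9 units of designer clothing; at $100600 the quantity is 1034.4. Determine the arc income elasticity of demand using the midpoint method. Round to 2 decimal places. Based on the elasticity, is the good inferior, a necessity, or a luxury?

ΔQ = 1034.4 − 392.9 = 641.5; midpoint Q̄ = (392.9 + 1034.4)/2 = 713.65.
ΔI = 100600 − 69800 = 30800; midpoint Ī = (69800 + 100600)/2 = 85200.
η = (ΔQ/Q̄) ÷ (ΔI/Ī) = (641.5/713.65) ÷ (30800/85200) = 2.49.
η > 1 ⇒ luxury.

2.49 (luxury)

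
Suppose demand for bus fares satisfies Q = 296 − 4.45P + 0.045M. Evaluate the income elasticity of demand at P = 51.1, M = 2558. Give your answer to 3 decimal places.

0.627

At P = 51.1, M = 2558: Q = 183.715.
Holding P constant, ∂Q/∂M = 0.045.
η_M = (∂Q/∂M)·(M/Q) = 0.045 × (2558/183.715) = 0.627.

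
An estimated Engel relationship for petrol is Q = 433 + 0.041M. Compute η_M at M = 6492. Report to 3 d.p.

0.381

At M = 6492: Q = 699.172.
dQ/dM = 0.041.
η = (dQ/dM)·(M/Q) = 0.041 × (6492/699.172) = 0.381.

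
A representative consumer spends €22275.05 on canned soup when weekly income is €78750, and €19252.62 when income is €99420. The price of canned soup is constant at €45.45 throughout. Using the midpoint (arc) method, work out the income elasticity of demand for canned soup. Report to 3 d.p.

-0.627

With a constant price, Q₁ = 22275.05/45.45 = 490.100 and Q₂ = 19252.62/45.45 = 423.600 (equivalently, work directly with expenditure since P cancels).
Midpoint %ΔQ = (19252.62 − 22275.05)/20763.84 = -0.14556; midpoint %ΔI = (99420 − 78750)/89085 = 0.23203.
η = -0.14556 / 0.23203 = -0.627.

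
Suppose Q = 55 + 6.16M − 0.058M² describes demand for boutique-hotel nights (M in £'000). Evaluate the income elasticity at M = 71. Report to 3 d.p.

-0.737

At M = 71: Q = 199.9820.
dQ/dM = 6.16 − 0.116M = -2.07600.
η = (dQ/dM)·(M/Q) = -2.07600 × (71/199.9820) = -0.737.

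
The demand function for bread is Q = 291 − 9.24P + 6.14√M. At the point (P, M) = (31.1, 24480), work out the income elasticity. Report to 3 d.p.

0.498

At P = 31.1, M = 24480: Q = 964.306.
Holding P constant, ∂Q/∂M = 6.14/(2√M) = 0.0196215.
η_M = (∂Q/∂M)·(M/Q) = 0.0196215 × (24480/964.306) = 0.498.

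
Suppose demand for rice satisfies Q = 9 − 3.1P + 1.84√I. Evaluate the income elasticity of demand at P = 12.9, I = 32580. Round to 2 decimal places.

0.55

At P = 12.9, I = 32580: Q = 301.129.
Holding P constant, ∂Q/∂I = 1.84/(2√I) = 0.00509697.
η_I = (∂Q/∂I)·(I/Q) = 0.00509697 × (32580/301.129) = 0.55.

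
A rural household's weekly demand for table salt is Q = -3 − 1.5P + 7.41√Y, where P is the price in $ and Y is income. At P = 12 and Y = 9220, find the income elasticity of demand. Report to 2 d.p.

0.52

At P = 12, Y = 9220: Q = 690.514.
Holding P constant, ∂Q/∂Y = 7.41/(2√Y) = 0.0385854.
η_Y = (∂Q/∂Y)·(Y/Q) = 0.0385854 × (9220/690.514) = 0.52.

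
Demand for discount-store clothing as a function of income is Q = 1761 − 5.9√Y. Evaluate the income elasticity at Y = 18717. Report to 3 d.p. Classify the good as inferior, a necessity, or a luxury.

At Y = 18717: Q = 953.820.
dQ/dY = -5.9/(2√Y) = -0.0215627 at this income.
η = (dQ/dY)·(Y/Q) = -0.0215627 × (18717/953.820) = -0.423.
Since η < 0, the good is an inferior good.

-0.423 (inferior good)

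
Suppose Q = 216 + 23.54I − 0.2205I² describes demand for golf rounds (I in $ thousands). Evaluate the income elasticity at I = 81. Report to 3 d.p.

At I = 81: Q = 676.0395.
dQ/dI = 23.54 − 0.441I = -12.18100.
η = (dQ/dI)·(I/Q) = -12.18100 × (81/676.0395) = -1.459.

-1.459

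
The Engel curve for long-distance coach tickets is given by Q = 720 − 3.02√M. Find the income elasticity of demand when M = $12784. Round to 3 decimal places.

-0.451

At M = 12784: Q = 378.540.
dQ/dM = -3.02/(2√M) = -0.013355 at this income.
η = (dQ/dM)·(M/Q) = -0.013355 × (12784/378.540) = -0.451.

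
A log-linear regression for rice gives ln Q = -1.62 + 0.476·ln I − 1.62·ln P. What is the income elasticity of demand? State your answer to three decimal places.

0.476

In a log-linear demand, the coefficient on ln I is the income elasticity.
So η = 0.476.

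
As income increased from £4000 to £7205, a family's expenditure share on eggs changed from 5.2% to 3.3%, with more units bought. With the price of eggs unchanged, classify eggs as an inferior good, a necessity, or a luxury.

necessity

Quantity rises but the budget share falls as income rises, so 0 < η < 1.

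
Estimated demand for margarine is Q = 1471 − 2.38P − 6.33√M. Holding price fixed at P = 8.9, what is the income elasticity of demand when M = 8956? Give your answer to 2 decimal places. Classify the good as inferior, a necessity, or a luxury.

At P = 8.9, M = 8956: Q = 850.771.
Holding P constant, ∂Q/∂M = -6.33/(2√M) = -0.0334439.
η_M = (∂Q/∂M)·(M/Q) = -0.0334439 × (8956/850.771) = -0.35.
Since η < 0, this is an inferior good.

-0.35 (inferior good)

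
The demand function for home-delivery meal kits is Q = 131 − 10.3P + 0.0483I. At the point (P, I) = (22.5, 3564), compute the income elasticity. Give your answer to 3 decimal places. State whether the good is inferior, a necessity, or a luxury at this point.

At P = 22.5, I = 3564: Q = 71.391.
Holding P constant, ∂Q/∂I = 0.0483.
η_I = (∂Q/∂I)·(I/Q) = 0.0483 × (3564/71.391) = 2.411.
Since η > 1, this is a luxury.

2.411 (luxury)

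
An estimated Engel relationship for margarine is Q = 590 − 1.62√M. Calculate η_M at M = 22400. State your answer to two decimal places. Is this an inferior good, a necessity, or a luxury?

-0.35 (inferior good)

At M = 22400: Q = 347.541.
dQ/dM = -1.62/(2√M) = -0.00541204 at this income.
η = (dQ/dM)·(M/Q) = -0.00541204 × (22400/347.541) = -0.35.
Since η < 0, the good is an inferior good.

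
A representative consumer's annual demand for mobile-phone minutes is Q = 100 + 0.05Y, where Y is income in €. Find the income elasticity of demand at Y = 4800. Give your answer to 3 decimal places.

At Y = 4800: Q = 340.000.
dQ/dY = 0.05.
η = (dQ/dY)·(Y/Q) = 0.05 × (4800/340.000) = 0.706.

0.706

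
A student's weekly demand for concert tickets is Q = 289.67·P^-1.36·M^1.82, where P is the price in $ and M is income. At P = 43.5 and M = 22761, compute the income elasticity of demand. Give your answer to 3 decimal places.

For a multiplicative demand Q = A·P^α·M^β, the income elasticity is β everywhere.
Here β = 1.82, so η = 1.820.

1.820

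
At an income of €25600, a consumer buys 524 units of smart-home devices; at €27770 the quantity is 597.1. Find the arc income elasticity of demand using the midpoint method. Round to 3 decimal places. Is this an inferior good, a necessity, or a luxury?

ΔQ = 597.1 − 524 = 73.1; midpoint Q̄ = (524 + 597.1)/2 = 560.55.
ΔI = 27770 − 25600 = 2170; midpoint Ī = (25600 + 27770)/2 = 26685.
η = (ΔQ/Q̄) ÷ (ΔI/Ī) = (73.1/560.55) ÷ (2170/26685) = 1.604.
η > 1 ⇒ luxury.

1.604 (luxury)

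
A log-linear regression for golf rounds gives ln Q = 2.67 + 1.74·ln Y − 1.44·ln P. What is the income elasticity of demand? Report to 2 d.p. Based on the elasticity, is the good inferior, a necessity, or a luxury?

1.74 (luxury)

In a log-linear demand, the coefficient on ln Y is the income elasticity.
So η = 1.74.
η > 1 ⇒ luxury.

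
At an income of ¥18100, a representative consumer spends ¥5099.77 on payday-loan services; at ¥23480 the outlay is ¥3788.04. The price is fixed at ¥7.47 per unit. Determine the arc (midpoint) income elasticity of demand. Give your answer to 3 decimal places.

With a constant price, Q₁ = 5099.77/7.47 = 682.700 and Q₂ = 3788.04/7.47 = 507.100 (equivalently, work directly with expenditure since P cancels).
Midpoint %ΔQ = (3788.04 − 5099.77)/4443.91 = -0.29518; midpoint %ΔI = (23480 − 18100)/20790 = 0.25878.
η = -0.29518 / 0.25878 = -1.141.

-1.141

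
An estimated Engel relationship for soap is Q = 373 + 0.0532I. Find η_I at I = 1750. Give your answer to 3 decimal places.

0.200

At I = 1750: Q = 466.100.
dQ/dI = 0.0532.
η = (dQ/dI)·(I/Q) = 0.0532 × (1750/466.100) = 0.200.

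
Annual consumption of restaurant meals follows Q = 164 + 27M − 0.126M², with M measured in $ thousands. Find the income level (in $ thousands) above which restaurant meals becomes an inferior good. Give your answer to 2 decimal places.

107.14

dQ/dM = 27 − 0.252M.
The good is inferior where dQ/dM < 0. Setting dQ/dM = 0 gives M = 27 / 0.252 = 107.14.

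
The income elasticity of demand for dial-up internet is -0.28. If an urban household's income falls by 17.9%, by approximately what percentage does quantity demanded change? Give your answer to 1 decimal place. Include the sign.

5.0%

%ΔQ ≈ η × %ΔI = -0.28 × (-17.9%) = 5.0%.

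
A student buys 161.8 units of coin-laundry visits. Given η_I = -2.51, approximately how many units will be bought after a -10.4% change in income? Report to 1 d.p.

204.0

%ΔQ ≈ η × %ΔI = -2.51 × (-10.4%) = 26.104%.
New Q ≈ 161.8 × (1 + 0.26104) = 204.0.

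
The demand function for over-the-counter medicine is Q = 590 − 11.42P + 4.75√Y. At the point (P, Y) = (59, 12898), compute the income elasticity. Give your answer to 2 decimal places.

0.59

At P = 59, Y = 12898: Q = 455.674.
Holding P constant, ∂Q/∂Y = 4.75/(2√Y) = 0.0209123.
η_Y = (∂Q/∂Y)·(Y/Q) = 0.0209123 × (12898/455.674) = 0.59.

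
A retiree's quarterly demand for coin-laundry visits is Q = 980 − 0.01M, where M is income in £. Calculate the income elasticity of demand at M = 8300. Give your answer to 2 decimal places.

At M = 8300: Q = 897.000.
dQ/dM = −0.01.
η = (dQ/dM)·(M/Q) = -0.01 × (8300/897.000) = -0.09.

-0.09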